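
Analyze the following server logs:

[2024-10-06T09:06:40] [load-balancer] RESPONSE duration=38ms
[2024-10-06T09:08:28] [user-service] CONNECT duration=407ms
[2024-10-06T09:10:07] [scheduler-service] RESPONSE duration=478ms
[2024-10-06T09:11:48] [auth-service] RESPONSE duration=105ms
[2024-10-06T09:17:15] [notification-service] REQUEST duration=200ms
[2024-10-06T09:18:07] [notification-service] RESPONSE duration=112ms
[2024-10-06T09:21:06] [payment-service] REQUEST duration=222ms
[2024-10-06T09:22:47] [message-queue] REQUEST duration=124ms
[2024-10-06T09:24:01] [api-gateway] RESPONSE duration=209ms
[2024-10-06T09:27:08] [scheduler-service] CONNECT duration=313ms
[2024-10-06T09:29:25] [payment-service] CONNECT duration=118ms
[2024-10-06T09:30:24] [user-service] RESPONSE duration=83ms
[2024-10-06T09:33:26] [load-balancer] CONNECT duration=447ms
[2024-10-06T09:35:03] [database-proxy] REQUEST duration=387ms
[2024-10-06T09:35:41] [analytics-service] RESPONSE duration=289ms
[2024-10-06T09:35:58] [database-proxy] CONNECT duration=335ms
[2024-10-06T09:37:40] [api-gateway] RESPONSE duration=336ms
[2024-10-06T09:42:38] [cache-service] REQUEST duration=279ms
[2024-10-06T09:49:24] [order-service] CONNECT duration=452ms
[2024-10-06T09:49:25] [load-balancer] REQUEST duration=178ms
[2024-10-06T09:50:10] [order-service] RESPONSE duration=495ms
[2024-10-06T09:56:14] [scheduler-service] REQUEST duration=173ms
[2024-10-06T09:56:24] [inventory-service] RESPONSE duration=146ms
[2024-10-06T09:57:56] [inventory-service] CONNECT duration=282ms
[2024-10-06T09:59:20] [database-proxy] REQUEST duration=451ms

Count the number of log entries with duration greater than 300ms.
10

To count timeouts:

1. Threshold: 300ms
2. Extract duration from each log entry
3. Count entries where duration > 300
4. Timeout count: 10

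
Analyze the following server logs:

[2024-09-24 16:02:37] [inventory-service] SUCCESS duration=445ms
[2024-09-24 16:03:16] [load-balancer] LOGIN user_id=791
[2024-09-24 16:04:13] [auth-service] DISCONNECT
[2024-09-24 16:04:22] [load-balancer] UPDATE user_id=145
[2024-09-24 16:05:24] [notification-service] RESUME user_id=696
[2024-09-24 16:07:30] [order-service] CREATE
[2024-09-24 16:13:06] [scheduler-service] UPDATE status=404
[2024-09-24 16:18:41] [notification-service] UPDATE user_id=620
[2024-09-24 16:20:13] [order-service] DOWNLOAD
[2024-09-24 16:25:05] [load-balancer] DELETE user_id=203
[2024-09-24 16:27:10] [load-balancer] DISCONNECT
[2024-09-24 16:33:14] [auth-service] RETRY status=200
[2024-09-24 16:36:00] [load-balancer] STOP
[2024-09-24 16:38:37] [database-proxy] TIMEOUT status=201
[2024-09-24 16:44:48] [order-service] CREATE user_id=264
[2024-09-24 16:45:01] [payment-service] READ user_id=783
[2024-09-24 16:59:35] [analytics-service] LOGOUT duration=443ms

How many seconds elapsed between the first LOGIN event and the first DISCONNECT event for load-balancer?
1434

To find the time between events:

1. Locate the first LOGIN event for load-balancer: 2024-09-24 16:03:16
2. Locate the first DISCONNECT event for load-balancer: 2024-09-24 16:27:10
3. Calculate the difference: 2024-09-24 16:27:10 - 2024-09-24 16:03:16 = 1434 seconds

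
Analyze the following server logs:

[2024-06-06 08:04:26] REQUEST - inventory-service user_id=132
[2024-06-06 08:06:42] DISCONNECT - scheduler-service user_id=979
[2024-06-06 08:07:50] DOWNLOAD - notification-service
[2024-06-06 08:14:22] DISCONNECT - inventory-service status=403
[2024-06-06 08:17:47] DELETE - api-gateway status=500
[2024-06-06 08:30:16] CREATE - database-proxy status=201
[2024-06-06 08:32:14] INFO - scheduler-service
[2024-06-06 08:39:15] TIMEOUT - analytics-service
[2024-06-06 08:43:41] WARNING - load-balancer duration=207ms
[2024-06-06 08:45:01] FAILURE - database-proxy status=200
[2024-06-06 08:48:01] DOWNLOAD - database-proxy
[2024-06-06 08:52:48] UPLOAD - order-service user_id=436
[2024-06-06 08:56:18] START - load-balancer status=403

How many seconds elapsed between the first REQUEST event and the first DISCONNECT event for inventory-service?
596

To find the time between events:

1. Locate the first REQUEST event for inventory-service: 2024-06-06 08:04:26
2. Locate the first DISCONNECT event for inventory-service: 2024-06-06 08:14:22
3. Calculate the difference: 2024-06-06 08:14:22 - 2024-06-06 08:04:26 = 596 seconds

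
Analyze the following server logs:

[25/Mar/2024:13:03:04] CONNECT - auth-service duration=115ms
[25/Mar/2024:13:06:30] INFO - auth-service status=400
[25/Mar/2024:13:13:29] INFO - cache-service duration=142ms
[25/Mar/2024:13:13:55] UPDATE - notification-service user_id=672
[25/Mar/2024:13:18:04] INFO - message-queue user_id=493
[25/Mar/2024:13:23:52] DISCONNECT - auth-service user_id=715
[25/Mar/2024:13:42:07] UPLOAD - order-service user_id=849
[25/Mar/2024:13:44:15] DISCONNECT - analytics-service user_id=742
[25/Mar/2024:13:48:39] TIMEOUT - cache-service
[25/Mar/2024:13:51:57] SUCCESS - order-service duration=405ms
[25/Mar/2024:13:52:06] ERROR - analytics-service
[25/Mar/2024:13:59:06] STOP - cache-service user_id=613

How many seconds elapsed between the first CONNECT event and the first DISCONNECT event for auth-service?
1248

To find the time between events:

1. Locate the first CONNECT event for auth-service: 25/Mar/2024:13:03:04
2. Locate the first DISCONNECT event for auth-service: 25/Mar/2024:13:23:52
3. Calculate the difference: 25/Mar/2024:13:23:52 - 25/Mar/2024:13:03:04 = 1248 seconds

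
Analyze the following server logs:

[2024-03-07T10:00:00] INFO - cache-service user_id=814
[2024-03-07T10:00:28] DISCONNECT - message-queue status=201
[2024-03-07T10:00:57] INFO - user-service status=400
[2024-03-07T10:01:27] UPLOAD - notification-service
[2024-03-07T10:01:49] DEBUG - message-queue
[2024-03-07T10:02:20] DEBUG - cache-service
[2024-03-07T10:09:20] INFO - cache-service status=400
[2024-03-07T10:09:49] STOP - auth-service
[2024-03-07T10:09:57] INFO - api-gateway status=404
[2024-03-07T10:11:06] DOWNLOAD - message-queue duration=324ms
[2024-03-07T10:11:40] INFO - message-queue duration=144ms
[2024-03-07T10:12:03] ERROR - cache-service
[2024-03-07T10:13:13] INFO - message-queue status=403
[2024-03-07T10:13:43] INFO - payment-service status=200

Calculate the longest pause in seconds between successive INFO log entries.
503

To find the longest gap:

1. Extract all INFO events in chronological order
2. Calculate time differences between consecutive events
3. Find the maximum difference
4. Longest gap: 503 seconds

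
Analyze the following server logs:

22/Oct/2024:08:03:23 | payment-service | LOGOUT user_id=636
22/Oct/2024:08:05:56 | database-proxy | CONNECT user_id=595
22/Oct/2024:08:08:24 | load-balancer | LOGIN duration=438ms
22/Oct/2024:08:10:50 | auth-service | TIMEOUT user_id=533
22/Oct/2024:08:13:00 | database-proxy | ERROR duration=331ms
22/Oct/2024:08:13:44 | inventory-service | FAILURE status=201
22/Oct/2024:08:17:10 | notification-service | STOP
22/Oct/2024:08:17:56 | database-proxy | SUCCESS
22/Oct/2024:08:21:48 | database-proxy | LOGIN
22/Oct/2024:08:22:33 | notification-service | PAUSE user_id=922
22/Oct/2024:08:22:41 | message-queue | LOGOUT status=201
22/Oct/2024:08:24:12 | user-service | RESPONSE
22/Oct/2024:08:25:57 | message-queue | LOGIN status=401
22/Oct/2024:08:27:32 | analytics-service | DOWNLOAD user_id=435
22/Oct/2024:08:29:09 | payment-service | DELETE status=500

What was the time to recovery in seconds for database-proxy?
296

To calculate recovery time:

1. Find ERROR event for database-proxy: 22/Oct/2024:08:13:00
2. Find next SUCCESS event for database-proxy: 22/Oct/2024:08:17:56
3. Recovery time: 22/Oct/2024:08:17:56 - 22/Oct/2024:08:13:00 = 296 seconds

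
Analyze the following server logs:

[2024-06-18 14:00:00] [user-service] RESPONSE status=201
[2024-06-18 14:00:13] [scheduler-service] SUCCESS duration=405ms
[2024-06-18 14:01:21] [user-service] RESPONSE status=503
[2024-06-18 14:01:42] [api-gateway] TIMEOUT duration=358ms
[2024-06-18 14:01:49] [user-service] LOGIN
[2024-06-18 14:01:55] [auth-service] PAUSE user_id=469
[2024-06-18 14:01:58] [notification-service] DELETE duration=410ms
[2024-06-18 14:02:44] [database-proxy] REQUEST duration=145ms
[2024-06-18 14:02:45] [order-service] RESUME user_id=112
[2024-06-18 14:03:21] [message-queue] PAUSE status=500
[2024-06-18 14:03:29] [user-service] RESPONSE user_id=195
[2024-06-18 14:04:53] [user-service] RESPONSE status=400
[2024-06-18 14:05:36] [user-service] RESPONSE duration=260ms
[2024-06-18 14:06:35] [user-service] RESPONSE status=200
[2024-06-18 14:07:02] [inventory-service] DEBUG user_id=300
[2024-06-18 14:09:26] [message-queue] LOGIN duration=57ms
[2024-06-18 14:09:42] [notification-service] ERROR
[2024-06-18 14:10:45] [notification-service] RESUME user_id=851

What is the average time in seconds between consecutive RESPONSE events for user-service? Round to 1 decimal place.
79.0

To calculate average interval:

1. Find all RESPONSE events for user-service in order
2. Calculate time gaps between consecutive events
3. Compute mean of gaps: 395 / 5 = 79.0 seconds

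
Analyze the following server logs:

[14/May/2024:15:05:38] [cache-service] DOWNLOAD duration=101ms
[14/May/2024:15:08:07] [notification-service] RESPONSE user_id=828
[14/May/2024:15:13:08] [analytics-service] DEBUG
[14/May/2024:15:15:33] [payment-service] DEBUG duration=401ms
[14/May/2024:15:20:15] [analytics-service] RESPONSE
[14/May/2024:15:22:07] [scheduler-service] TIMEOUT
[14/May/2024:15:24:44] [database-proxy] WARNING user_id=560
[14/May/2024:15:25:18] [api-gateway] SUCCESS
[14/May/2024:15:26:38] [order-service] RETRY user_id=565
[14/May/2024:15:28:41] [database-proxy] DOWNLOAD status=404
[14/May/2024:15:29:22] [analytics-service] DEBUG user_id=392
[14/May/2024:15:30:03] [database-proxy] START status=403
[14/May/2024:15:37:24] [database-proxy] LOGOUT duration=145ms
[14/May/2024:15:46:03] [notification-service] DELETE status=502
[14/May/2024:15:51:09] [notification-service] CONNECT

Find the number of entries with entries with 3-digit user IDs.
4

To find matching entries:

1. Pattern to match: entries with 3-digit user IDs
2. Scan each log entry for the pattern
3. Count matches: 4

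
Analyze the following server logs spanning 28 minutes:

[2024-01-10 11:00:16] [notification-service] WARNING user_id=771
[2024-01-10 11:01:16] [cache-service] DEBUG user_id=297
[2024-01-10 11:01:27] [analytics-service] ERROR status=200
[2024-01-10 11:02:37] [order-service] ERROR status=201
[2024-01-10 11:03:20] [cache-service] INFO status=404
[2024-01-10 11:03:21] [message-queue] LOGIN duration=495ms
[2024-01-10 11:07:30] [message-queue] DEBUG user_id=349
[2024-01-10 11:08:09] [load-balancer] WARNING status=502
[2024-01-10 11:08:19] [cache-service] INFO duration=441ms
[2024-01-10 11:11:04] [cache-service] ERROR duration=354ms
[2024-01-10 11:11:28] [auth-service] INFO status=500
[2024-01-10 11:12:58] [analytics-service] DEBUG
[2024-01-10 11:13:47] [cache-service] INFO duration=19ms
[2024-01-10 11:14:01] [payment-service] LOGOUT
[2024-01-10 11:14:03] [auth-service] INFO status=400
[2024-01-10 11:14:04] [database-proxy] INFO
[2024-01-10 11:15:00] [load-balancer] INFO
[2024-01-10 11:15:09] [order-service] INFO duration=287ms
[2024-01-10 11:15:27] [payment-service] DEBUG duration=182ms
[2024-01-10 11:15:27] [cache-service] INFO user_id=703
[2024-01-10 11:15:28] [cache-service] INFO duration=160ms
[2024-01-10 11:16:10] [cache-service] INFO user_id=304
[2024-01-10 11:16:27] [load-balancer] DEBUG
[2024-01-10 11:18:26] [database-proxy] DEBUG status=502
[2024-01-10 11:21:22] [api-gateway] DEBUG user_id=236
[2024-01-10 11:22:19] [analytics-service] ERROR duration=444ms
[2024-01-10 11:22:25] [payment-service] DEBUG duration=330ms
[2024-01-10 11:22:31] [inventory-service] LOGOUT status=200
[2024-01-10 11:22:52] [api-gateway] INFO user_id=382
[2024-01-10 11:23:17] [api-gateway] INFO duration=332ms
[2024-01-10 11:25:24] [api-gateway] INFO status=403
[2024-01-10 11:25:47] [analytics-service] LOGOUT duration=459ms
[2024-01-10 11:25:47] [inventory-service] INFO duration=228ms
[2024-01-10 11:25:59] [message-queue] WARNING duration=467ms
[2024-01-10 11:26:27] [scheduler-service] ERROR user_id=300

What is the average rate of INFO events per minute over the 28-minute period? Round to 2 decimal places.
0.54

To calculate the rate:

1. Count total INFO events: 15
2. Total time period: 28 minutes
3. Rate = 15 / 28 = 0.54 events per minute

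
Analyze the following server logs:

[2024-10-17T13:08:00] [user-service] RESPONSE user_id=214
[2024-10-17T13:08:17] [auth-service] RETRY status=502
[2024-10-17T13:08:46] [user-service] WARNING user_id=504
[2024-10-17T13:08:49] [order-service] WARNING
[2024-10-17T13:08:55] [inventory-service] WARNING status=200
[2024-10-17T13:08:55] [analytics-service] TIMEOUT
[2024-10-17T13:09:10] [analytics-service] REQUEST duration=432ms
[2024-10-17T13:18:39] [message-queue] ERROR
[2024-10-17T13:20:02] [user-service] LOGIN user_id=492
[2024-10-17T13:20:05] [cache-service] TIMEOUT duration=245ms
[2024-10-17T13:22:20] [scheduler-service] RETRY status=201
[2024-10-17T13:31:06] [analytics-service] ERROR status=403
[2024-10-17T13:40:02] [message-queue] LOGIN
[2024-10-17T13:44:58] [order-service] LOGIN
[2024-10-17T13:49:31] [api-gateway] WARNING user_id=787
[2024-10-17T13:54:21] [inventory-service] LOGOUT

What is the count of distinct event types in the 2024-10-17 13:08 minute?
4

To count unique event types:

1. Filter events in the minute starting at 2024-10-17 13:08
2. Extract event types from matching entries
3. Count unique types: 4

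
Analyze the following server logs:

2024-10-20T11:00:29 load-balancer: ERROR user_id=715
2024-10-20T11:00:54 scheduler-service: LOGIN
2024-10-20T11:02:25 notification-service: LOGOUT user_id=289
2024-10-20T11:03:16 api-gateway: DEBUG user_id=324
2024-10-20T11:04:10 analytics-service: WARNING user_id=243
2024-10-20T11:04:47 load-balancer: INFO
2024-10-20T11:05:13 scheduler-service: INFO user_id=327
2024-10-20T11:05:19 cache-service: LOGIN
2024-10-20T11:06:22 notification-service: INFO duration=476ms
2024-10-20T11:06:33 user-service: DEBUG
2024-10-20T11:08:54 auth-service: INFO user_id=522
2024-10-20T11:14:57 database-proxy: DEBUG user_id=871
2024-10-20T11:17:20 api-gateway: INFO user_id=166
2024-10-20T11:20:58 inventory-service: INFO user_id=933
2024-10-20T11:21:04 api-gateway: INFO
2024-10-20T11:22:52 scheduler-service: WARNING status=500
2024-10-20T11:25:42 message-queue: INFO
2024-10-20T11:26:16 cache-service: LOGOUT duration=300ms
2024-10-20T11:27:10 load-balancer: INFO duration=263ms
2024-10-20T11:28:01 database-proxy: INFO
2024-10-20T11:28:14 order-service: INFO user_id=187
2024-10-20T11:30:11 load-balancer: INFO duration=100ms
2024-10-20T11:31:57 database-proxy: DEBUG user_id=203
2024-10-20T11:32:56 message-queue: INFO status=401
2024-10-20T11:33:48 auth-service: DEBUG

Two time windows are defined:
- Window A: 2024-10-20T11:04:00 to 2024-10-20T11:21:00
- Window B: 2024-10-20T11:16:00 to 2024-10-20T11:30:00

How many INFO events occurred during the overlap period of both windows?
2

To find overlap events:

1. Window A: 2024-10-20T11:04:00 to 2024-10-20T11:21:00
2. Window B: 2024-10-20T11:16:00 to 2024-10-20T11:30:00
3. Overlap period: 2024-10-20T11:16:00 to 2024-10-20T11:21:00
4. Count INFO events in overlap: 2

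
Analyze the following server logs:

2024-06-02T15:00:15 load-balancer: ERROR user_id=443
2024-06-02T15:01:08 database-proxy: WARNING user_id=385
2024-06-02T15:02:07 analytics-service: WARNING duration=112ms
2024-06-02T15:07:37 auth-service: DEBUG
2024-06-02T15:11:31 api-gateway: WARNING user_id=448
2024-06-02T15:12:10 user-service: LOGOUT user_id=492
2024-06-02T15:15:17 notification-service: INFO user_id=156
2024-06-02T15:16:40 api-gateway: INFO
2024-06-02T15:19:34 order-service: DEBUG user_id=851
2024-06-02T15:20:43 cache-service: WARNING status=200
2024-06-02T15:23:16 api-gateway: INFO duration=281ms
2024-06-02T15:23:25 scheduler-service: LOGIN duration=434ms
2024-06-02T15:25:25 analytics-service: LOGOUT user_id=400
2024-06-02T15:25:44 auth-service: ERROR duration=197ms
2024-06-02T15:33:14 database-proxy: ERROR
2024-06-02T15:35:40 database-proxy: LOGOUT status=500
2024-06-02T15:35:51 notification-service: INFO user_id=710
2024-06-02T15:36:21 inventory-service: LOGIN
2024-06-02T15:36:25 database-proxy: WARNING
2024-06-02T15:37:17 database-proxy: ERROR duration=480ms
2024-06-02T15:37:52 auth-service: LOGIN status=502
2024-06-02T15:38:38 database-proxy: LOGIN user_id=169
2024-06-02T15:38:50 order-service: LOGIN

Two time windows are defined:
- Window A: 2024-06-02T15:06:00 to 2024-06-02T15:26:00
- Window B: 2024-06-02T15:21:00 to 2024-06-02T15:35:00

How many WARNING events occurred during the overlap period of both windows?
0

To find overlap events:

1. Window A: 2024-06-02T15:06:00 to 2024-06-02T15:26:00
2. Window B: 2024-06-02T15:21:00 to 2024-06-02T15:35:00
3. Overlap period: 2024-06-02T15:21:00 to 2024-06-02T15:26:00
4. Count WARNING events in overlap: 0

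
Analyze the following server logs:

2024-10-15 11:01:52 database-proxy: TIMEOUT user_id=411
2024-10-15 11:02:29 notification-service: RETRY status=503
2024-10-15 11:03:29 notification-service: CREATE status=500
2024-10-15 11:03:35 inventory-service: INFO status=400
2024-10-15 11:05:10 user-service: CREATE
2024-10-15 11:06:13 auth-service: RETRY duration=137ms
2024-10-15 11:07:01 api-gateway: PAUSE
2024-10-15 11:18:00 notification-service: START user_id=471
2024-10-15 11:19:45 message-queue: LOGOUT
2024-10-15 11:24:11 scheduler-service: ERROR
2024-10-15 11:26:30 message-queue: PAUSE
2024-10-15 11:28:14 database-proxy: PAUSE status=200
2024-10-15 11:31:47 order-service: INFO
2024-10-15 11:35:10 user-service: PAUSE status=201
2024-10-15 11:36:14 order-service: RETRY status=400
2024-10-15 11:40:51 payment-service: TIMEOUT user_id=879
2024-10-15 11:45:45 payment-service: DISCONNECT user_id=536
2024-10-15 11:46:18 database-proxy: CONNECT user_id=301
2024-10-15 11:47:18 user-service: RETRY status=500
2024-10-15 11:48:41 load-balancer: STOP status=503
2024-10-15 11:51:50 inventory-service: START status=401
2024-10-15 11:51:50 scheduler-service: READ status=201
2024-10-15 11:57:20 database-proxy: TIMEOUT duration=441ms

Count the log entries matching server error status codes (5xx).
4

To find matching entries:

1. Pattern to match: server error status codes (5xx)
2. Scan each log entry for the pattern
3. Count matches: 4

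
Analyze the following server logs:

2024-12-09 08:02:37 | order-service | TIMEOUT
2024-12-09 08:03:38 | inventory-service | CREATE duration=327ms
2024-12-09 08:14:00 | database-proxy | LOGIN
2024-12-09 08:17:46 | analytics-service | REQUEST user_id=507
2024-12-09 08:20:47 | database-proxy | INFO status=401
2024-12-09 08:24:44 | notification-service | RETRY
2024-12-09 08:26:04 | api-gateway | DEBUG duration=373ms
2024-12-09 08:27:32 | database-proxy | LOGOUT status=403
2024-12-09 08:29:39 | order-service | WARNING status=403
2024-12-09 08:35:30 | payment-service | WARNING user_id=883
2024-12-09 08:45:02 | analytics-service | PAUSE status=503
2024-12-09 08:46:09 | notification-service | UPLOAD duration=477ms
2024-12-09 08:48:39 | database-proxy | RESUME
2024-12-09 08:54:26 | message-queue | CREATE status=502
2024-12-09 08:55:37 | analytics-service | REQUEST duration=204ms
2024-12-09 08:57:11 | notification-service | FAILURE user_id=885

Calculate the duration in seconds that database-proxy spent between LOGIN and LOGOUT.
812

To calculate state duration:

1. Find LOGIN event for database-proxy: 2024-12-09 08:14:00
2. Find LOGOUT event for database-proxy: 2024-12-09 08:27:32
3. Calculate duration: 2024-12-09 08:27:32 - 2024-12-09 08:14:00 = 812 seconds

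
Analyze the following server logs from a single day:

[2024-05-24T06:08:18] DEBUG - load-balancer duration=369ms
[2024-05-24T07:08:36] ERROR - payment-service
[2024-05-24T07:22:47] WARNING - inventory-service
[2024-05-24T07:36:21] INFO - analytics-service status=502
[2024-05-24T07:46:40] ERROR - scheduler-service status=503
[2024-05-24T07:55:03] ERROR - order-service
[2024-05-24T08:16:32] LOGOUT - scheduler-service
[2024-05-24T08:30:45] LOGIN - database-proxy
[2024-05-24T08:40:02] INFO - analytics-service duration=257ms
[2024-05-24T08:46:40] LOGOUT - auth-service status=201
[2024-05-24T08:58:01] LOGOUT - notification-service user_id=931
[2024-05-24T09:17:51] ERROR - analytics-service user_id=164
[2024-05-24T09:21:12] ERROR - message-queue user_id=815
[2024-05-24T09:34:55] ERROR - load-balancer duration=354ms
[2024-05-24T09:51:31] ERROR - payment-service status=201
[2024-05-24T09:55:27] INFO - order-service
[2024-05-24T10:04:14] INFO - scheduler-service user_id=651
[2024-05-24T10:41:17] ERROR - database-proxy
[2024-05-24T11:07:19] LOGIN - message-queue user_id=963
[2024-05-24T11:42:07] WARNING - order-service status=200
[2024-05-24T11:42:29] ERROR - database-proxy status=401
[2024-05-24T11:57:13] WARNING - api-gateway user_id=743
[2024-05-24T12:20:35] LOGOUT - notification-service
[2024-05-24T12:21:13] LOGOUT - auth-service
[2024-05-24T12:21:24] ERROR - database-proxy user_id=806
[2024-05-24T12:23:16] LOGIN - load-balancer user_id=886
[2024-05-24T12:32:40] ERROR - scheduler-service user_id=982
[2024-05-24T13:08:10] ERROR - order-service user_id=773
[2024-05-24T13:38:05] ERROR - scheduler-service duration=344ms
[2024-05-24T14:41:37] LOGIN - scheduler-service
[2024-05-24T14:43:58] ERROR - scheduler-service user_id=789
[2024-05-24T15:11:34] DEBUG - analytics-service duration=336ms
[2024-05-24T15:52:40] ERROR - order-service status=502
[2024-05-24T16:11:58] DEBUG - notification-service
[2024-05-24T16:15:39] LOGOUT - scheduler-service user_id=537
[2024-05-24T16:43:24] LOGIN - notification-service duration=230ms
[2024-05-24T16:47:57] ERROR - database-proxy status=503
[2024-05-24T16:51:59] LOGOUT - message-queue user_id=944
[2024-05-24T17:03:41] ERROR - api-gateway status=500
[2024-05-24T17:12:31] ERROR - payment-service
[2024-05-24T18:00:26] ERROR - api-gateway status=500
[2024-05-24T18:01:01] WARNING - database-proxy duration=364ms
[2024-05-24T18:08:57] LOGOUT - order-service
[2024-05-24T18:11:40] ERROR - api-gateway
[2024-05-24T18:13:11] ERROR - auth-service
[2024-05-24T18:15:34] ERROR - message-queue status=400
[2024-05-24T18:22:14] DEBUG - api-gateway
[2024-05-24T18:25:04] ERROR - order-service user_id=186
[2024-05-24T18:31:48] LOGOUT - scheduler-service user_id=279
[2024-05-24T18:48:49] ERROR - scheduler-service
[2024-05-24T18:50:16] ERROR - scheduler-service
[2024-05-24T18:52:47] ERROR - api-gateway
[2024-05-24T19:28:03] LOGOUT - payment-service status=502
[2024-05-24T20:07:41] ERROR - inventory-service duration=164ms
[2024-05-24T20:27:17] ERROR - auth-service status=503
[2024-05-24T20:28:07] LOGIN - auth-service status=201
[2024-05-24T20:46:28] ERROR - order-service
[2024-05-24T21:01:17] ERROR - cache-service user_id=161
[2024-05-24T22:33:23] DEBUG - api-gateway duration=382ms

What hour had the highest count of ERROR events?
18

To find the peak hour:

1. Group all ERROR events by hour
2. Count events in each hour
3. Find hour with maximum count
4. Peak hour: 18 (with 8 events)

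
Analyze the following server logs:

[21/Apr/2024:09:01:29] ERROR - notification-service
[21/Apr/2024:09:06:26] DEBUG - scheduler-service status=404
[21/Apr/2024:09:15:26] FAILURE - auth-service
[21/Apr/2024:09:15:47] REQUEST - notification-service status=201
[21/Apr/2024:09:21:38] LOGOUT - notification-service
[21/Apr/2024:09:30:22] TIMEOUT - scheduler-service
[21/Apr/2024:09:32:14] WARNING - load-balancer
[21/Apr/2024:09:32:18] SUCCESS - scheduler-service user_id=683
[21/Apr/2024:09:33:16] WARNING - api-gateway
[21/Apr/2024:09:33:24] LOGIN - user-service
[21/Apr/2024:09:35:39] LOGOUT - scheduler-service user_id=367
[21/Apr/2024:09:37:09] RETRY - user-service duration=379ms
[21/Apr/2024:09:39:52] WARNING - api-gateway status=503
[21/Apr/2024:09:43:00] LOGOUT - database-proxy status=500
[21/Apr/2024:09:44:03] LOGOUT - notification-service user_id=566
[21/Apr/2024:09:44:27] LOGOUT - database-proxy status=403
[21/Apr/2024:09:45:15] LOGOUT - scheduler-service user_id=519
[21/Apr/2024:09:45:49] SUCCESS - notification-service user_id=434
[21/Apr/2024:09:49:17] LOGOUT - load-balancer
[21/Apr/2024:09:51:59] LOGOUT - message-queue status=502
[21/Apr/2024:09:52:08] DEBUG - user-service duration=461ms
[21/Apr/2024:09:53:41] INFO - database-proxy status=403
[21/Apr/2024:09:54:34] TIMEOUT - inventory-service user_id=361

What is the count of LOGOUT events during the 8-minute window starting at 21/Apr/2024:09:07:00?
0

To count events in the time window:

1. Window boundaries: 21/Apr/2024:09:07:00 to 21/Apr/2024:09:15:00
2. Filter for LOGOUT events within this window
3. Count matching events: 0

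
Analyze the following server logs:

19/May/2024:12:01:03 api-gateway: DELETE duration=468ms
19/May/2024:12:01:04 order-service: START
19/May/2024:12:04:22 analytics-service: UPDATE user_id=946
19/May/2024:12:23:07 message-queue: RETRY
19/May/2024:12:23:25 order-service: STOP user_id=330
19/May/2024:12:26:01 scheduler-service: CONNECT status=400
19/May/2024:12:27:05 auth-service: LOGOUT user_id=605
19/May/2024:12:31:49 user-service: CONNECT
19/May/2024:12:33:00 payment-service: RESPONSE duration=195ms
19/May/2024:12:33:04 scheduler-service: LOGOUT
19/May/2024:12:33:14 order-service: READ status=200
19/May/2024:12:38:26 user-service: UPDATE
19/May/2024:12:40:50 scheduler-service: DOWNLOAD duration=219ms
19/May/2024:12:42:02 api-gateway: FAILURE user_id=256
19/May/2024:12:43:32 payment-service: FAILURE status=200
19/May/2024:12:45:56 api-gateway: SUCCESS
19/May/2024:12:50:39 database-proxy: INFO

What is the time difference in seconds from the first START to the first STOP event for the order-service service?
1341

To find the time between events:

1. Locate the first START event for order-service: 19/May/2024:12:01:04
2. Locate the first STOP event for order-service: 19/May/2024:12:23:25
3. Calculate the difference: 19/May/2024:12:23:25 - 19/May/2024:12:01:04 = 1341 seconds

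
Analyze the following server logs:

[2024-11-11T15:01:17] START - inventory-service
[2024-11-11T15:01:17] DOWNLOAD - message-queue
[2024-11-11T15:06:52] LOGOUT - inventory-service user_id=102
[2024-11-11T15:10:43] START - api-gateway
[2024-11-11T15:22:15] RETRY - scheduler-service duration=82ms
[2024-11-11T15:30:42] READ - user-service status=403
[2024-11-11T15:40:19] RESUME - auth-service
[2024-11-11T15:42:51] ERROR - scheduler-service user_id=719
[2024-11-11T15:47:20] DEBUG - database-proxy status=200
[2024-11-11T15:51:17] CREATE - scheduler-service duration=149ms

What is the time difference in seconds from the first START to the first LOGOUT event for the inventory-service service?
335

To find the time between events:

1. Locate the first START event for inventory-service: 2024-11-11T15:01:17
2. Locate the first LOGOUT event for inventory-service: 2024-11-11T15:06:52
3. Calculate the difference: 2024-11-11T15:06:52 - 2024-11-11T15:01:17 = 335 seconds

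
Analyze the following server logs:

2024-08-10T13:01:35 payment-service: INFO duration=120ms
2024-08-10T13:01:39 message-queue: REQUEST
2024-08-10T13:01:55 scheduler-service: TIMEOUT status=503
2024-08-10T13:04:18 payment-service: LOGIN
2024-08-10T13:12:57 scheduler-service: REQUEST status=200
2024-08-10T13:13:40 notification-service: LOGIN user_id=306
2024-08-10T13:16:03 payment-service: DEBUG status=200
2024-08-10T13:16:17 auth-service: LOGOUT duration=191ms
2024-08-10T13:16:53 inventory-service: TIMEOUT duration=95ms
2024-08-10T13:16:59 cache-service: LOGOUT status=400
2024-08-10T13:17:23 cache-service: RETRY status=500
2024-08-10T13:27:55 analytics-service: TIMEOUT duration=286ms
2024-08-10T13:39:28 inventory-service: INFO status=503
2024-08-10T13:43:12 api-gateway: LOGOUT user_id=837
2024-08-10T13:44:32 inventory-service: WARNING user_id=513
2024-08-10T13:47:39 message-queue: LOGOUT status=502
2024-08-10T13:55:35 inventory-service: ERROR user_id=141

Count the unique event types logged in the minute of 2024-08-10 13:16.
3

To count unique event types:

1. Filter events in the minute starting at 2024-08-10 13:16
2. Extract event types from matching entries
3. Count unique types: 3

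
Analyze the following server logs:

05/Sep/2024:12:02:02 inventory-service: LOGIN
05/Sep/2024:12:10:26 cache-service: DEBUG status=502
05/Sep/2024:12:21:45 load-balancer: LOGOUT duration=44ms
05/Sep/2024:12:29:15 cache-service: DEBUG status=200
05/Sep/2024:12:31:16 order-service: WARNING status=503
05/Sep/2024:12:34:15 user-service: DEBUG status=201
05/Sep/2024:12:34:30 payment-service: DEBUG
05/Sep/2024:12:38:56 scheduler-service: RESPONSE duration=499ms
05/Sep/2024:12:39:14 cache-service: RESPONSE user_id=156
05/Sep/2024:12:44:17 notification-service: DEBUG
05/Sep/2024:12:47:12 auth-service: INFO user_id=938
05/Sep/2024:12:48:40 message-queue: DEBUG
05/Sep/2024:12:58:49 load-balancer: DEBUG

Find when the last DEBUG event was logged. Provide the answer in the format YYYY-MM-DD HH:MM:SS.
2024-09-05 12:58:49

To find the last event:

1. Filter for all DEBUG events
2. Sort by timestamp
3. Select the last one
4. Timestamp: 2024-09-05 12:58:49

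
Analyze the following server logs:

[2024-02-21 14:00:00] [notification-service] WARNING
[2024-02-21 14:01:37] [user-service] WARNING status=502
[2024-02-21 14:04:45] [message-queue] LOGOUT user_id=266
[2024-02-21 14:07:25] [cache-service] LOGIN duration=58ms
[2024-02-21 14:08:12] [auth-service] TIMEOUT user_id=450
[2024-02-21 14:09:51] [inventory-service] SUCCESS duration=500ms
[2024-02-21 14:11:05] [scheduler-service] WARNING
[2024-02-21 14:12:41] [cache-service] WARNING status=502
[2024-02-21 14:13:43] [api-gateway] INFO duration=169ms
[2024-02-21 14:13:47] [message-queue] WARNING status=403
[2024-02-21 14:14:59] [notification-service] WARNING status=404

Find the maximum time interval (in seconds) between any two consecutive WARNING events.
568

To find the longest gap:

1. Extract all WARNING events in chronological order
2. Calculate time differences between consecutive events
3. Find the maximum difference
4. Longest gap: 568 seconds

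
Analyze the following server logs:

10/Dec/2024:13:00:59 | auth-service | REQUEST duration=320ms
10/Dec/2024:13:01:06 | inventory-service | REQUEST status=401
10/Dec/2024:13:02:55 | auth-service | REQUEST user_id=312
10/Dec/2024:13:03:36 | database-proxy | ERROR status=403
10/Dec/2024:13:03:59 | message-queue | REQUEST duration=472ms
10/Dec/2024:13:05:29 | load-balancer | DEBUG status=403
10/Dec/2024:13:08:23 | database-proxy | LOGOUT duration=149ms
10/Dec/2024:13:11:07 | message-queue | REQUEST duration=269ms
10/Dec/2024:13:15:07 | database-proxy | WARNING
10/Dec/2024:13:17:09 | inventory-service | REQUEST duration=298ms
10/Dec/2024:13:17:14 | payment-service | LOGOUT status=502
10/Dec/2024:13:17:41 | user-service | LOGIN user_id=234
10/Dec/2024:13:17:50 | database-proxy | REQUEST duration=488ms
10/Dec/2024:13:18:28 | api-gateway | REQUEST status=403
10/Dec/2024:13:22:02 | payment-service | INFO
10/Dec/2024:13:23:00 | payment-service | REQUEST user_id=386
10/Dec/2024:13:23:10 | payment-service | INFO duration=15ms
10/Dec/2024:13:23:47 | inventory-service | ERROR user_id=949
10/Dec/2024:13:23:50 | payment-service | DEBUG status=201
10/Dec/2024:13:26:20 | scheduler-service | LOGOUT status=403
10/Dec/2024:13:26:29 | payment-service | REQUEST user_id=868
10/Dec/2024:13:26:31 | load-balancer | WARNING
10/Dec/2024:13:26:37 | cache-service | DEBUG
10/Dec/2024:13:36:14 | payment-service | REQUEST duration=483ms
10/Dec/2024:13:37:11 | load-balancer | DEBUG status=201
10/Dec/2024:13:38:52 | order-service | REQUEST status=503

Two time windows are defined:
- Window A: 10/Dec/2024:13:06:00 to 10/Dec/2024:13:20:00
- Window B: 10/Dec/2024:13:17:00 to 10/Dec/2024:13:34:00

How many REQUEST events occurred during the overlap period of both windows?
3

To find overlap events:

1. Window A: 10/Dec/2024:13:06:00 to 10/Dec/2024:13:20:00
2. Window B: 10/Dec/2024:13:17:00 to 10/Dec/2024:13:34:00
3. Overlap period: 10/Dec/2024:13:17:00 to 10/Dec/2024:13:20:00
4. Count REQUEST events in overlap: 3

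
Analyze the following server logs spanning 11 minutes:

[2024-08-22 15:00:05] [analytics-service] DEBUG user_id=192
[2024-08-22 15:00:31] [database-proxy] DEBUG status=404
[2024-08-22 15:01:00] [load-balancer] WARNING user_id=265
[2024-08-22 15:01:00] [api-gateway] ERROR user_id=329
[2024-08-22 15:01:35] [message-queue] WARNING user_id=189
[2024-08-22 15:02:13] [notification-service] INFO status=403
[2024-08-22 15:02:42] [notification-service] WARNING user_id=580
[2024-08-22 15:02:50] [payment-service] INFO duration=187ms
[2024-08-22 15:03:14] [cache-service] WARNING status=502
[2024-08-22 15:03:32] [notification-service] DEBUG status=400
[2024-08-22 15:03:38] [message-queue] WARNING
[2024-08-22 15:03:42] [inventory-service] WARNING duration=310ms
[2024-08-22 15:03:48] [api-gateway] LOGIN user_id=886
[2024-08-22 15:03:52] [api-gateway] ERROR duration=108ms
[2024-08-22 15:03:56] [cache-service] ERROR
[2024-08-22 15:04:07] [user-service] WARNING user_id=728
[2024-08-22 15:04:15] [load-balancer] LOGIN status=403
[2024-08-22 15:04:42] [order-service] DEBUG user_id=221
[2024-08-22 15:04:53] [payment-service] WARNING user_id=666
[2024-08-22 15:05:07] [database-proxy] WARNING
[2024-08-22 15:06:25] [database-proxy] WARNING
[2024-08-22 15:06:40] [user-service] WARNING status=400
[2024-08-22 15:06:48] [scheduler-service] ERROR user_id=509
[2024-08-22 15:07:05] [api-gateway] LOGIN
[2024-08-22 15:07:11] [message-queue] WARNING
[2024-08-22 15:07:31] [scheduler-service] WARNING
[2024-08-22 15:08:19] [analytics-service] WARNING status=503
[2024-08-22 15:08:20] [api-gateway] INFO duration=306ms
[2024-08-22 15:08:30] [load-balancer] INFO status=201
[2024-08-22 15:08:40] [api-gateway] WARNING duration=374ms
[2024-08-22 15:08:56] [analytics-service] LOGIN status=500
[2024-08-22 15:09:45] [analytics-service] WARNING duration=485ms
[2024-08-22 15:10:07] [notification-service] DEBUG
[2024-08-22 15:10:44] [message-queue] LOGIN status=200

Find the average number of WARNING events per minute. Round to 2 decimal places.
1.45

To calculate the rate:

1. Count total WARNING events: 16
2. Total time period: 11 minutes
3. Rate = 16 / 11 = 1.45 events per minute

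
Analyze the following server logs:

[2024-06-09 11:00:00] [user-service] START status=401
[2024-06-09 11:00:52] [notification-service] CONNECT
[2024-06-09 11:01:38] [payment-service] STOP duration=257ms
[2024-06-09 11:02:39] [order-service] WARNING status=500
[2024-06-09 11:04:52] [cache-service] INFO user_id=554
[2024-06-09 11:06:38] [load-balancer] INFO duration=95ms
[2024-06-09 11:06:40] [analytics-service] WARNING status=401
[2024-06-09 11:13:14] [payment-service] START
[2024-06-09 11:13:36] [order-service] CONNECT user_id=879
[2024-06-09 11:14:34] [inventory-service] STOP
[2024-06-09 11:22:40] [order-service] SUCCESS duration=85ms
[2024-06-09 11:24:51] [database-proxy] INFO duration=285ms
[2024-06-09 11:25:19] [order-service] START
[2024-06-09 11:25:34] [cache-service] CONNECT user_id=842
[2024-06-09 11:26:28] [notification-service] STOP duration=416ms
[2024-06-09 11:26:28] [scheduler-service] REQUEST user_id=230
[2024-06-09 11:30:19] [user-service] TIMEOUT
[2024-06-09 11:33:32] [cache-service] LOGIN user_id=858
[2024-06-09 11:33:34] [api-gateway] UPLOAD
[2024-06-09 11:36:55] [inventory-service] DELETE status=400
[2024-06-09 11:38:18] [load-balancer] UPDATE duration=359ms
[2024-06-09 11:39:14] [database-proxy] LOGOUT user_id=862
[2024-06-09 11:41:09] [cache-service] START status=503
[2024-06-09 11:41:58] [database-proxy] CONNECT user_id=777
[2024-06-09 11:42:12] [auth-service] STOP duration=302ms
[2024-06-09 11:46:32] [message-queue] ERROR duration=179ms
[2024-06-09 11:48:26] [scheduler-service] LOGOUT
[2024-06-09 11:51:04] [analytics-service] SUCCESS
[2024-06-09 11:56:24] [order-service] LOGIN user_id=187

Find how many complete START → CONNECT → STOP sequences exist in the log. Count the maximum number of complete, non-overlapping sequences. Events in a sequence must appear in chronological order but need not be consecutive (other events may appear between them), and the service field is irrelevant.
4

To count sequences:

1. Look for pattern: START → CONNECT → STOP
2. Greedily scan the log in chronological order, matching each sequence element in turn (ignoring service)
3. Each time the full pattern completes, increment the count and restart matching from the next event
4. Complete non-overlapping sequences found: 4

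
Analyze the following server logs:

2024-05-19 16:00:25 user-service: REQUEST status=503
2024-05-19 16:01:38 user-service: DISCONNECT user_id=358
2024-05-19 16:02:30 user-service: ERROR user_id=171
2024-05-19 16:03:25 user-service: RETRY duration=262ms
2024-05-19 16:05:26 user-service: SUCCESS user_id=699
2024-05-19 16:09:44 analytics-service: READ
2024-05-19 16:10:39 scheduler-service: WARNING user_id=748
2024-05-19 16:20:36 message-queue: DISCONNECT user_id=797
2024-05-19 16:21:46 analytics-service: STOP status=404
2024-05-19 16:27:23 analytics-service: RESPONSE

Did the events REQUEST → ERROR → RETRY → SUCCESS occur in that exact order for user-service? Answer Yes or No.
Yes

To verify sequence order:

1. Find all events in sequence REQUEST → ERROR → RETRY → SUCCESS for user-service
2. Extract their timestamps
3. Check if timestamps are in ascending order
4. Result: Yes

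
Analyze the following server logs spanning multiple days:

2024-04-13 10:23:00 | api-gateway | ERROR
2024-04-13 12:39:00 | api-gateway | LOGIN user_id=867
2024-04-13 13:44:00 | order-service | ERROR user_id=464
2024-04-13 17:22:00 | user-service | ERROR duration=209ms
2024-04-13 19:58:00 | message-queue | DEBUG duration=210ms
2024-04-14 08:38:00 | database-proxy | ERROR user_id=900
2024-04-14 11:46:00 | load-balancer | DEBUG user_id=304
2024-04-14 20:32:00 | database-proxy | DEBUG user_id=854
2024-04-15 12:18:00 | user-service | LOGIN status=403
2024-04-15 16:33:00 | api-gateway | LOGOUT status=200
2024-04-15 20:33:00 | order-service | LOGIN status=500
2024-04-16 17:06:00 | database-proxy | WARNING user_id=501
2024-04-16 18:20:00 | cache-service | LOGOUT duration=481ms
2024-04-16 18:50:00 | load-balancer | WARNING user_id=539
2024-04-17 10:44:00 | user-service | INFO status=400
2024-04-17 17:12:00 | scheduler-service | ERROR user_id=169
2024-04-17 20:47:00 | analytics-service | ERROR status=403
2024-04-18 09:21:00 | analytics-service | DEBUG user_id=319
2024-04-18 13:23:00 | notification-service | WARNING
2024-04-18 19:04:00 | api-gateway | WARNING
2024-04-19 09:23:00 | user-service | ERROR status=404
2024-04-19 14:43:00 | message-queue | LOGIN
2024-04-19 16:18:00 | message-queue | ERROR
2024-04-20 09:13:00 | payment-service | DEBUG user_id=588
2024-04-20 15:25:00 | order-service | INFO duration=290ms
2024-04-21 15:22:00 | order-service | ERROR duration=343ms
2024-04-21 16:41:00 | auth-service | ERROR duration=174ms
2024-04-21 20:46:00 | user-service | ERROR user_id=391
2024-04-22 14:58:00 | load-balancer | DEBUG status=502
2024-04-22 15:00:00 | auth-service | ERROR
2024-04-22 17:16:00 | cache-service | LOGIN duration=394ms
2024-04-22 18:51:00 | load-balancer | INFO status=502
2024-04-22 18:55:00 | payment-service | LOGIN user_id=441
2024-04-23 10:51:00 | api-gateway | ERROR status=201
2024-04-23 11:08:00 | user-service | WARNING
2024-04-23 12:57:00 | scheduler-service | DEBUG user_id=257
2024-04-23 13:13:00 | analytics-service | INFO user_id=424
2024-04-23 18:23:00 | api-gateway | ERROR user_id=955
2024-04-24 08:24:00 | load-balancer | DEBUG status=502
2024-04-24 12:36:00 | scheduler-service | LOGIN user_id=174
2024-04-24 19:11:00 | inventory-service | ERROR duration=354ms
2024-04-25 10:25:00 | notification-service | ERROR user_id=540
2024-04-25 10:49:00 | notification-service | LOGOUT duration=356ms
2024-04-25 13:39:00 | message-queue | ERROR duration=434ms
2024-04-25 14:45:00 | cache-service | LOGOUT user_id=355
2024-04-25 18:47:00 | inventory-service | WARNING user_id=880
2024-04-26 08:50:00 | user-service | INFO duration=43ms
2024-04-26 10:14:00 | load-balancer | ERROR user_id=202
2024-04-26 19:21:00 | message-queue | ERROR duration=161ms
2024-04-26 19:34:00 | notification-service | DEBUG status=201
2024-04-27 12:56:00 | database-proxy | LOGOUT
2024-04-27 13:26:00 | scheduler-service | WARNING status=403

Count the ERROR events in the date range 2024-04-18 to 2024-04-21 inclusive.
5

To filter by date range:

1. Date range: 2024-04-18 through 2024-04-21, both dates inclusive
2. Filter for ERROR events whose date falls in this range
3. Count matching events: 5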